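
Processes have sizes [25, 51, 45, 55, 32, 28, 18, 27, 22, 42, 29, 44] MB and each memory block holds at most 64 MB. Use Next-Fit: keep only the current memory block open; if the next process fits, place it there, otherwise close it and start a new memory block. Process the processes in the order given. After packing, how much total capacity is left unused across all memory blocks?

158

Put 25 MB in memory block 1; 39 MB remain.
Put 51 MB in memory block 2; 13 MB remain.
Put 45 MB in memory block 3; 19 MB remain.
Put 55 MB in memory block 4; 9 MB remain.
Put 32 MB in memory block 5; 32 MB remain.
Put 28 MB in memory block 5; 4 MB remain.
Put 18 MB in memory block 6; 46 MB remain.
Put 27 MB in memory block 6; 19 MB remain.
Put 22 MB in memory block 7; 42 MB remain.
Put 42 MB in memory block 7; 0 MB remain.
Put 29 MB in memory block 8; 35 MB remain.
Put 44 MB in memory block 9; 20 MB remain.
9 memory blocks × 64 MB = 576 MB; used 418 MB; unused 158 MB.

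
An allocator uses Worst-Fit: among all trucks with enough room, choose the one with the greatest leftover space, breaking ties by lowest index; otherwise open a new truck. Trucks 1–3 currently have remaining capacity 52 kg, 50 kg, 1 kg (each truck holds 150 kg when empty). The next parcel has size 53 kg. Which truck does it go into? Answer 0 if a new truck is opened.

No truck has ≥ 53 kg free, so a new truck is opened.

0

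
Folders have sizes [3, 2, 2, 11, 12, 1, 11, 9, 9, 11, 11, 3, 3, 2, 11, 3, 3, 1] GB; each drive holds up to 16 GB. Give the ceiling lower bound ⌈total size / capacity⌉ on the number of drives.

7

Total size = 3 + 2 + 2 + 11 + 12 + 1 + 11 + 9 + 9 + 11 + 11 + 3 + 3 + 2 + 11 + 3 + 3 + 1 = 108 GB.
⌈108 / 16⌉ = 7.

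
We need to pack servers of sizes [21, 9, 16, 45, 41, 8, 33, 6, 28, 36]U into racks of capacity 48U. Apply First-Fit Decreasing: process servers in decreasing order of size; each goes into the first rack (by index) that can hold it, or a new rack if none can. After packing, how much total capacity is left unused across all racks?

Sorted descending: 45, 41, 36, 33, 28, 21, 16, 9, 8, 6.
45U → rack 1 (remaining 3U)
41U → rack 2 (remaining 7U)
36U → rack 3 (remaining 12U)
33U → rack 4 (remaining 15U)
28U → rack 5 (remaining 20U)
21U → rack 6 (remaining 27U)
16U → rack 5 (remaining 4U)
9U → rack 3 (remaining 3U)
8U → rack 4 (remaining 7U)
6U → rack 2 (remaining 1U)
6 racks × 48U = 288U; used 243U; unused 45U.

45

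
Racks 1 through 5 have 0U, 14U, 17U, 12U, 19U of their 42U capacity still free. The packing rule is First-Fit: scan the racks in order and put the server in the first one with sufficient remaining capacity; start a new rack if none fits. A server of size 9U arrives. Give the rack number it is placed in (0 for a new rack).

2

Racks with room: rack 2 (14U), rack 3 (17U), rack 4 (12U), rack 5 (19U).
The first with room is rack 2.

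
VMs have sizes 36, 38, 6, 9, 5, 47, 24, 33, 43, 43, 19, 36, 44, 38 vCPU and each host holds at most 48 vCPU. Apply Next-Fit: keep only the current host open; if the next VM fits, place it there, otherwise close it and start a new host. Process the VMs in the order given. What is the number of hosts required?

12

host 1: place 36 vCPU, 12 vCPU left
host 2: place 38 vCPU, 10 vCPU left
host 2: place 6 vCPU, 4 vCPU left
host 3: place 9 vCPU, 39 vCPU left
host 3: place 5 vCPU, 34 vCPU left
host 4: place 47 vCPU, 1 vCPU left
host 5: place 24 vCPU, 24 vCPU left
host 6: place 33 vCPU, 15 vCPU left
host 7: place 43 vCPU, 5 vCPU left
host 8: place 43 vCPU, 5 vCPU left
host 9: place 19 vCPU, 29 vCPU left
host 10: place 36 vCPU, 12 vCPU left
host 11: place 44 vCPU, 4 vCPU left
host 12: place 38 vCPU, 10 vCPU left
Final hosts: [36] [38,6] [9,5] [47] [24] [33] [43] [43] [19] [36] [44] [38].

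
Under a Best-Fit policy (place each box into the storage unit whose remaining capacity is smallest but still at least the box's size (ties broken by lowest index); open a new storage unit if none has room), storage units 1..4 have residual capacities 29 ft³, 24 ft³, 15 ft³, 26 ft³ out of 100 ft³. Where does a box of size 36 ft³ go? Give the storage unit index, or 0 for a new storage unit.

No storage unit has ≥ 36 ft³ free, so a new storage unit is opened.

0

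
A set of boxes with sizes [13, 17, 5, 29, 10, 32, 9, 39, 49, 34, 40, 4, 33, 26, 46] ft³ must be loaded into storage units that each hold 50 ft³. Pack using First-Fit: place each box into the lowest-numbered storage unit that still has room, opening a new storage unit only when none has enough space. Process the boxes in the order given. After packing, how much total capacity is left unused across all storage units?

114

storage unit 1: place 13 ft³, 37 ft³ left
storage unit 1: place 17 ft³, 20 ft³ left
storage unit 1: place 5 ft³, 15 ft³ left
storage unit 2: place 29 ft³, 21 ft³ left
storage unit 1: place 10 ft³, 5 ft³ left
storage unit 3: place 32 ft³, 18 ft³ left
storage unit 2: place 9 ft³, 12 ft³ left
storage unit 4: place 39 ft³, 11 ft³ left
storage unit 5: place 49 ft³, 1 ft³ left
storage unit 6: place 34 ft³, 16 ft³ left
storage unit 7: place 40 ft³, 10 ft³ left
storage unit 1: place 4 ft³, 1 ft³ left
storage unit 8: place 33 ft³, 17 ft³ left
storage unit 9: place 26 ft³, 24 ft³ left
storage unit 10: place 46 ft³, 4 ft³ left
10 storage units × 50 ft³ = 500 ft³; used 386 ft³; unused 114 ft³.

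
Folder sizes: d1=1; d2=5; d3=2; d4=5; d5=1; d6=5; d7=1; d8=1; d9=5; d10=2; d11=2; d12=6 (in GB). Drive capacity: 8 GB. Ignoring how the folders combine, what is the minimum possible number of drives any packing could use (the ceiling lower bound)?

5

Total size = 1 + 5 + 2 + 5 + 1 + 5 + 1 + 1 + 5 + 2 + 2 + 6 = 36 GB.
⌈36 / 8⌉ = 5.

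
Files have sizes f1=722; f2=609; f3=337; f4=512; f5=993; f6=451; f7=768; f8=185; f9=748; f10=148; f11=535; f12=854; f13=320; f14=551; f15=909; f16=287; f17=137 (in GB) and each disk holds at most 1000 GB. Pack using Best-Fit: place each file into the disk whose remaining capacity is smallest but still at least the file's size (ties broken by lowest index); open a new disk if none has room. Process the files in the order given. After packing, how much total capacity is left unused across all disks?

934

Put f1 (722 GB) in disk 1; 278 GB remain.
Put f2 (609 GB) in disk 2; 391 GB remain.
Put f3 (337 GB) in disk 2; 54 GB remain.
Put f4 (512 GB) in disk 3; 488 GB remain.
Put f5 (993 GB) in disk 4; 7 GB remain.
Put f6 (451 GB) in disk 3; 37 GB remain.
Put f7 (768 GB) in disk 5; 232 GB remain.
Put f8 (185 GB) in disk 5; 47 GB remain.
Put f9 (748 GB) in disk 6; 252 GB remain.
Put f10 (148 GB) in disk 6; 104 GB remain.
Put f11 (535 GB) in disk 7; 465 GB remain.
Put f12 (854 GB) in disk 8; 146 GB remain.
Put f13 (320 GB) in disk 7; 145 GB remain.
Put f14 (551 GB) in disk 9; 449 GB remain.
Put f15 (909 GB) in disk 10; 91 GB remain.
Put f16 (287 GB) in disk 9; 162 GB remain.
Put f17 (137 GB) in disk 7; 8 GB remain.
10 disks × 1000 GB = 10000 GB; used 9066 GB; unused 934 GB.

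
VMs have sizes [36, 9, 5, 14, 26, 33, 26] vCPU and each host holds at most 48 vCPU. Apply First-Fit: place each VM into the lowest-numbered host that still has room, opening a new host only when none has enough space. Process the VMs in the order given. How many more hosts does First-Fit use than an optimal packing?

0

First-Fit: [36,9] [5,14,26] [33] [26] → 4 hosts.
Total size 149 vCPU; any packing needs at least ⌈149/48⌉ = 4 hosts.
So 4 is already optimal.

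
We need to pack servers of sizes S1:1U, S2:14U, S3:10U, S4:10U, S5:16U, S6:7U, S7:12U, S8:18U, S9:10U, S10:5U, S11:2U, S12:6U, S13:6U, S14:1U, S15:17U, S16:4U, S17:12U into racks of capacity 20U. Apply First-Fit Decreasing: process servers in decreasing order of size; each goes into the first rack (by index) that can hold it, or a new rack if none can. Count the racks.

Sorted descending: 18, 17, 16, 14, 12, 12, 10, 10, 10, 7, 6, 6, 5, 4, 2, 1, 1.
Put 18U in rack 1; 2U remain.
Put 17U in rack 2; 3U remain.
Put 16U in rack 3; 4U remain.
Put 14U in rack 4; 6U remain.
Put 12U in rack 5; 8U remain.
Put 12U in rack 6; 8U remain.
Put 10U in rack 7; 10U remain.
Put 10U in rack 7; 0U remain.
Put 10U in rack 8; 10U remain.
Put 7U in rack 5; 1U remain.
Put 6U in rack 4; 0U remain.
Put 6U in rack 6; 2U remain.
Put 5U in rack 8; 5U remain.
Put 4U in rack 3; 0U remain.
Put 2U in rack 1; 0U remain.
Put 1U in rack 2; 2U remain.
Put 1U in rack 2; 1U remain.

8 racks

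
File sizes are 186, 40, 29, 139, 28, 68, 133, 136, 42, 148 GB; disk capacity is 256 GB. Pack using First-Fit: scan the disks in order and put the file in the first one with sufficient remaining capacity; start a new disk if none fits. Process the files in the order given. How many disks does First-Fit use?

5

Put 186 GB in disk 1; 70 GB remain.
Put 40 GB in disk 1; 30 GB remain.
Put 29 GB in disk 1; 1 GB remain.
Put 139 GB in disk 2; 117 GB remain.
Put 28 GB in disk 2; 89 GB remain.
Put 68 GB in disk 2; 21 GB remain.
Put 133 GB in disk 3; 123 GB remain.
Put 136 GB in disk 4; 120 GB remain.
Put 42 GB in disk 3; 81 GB remain.
Put 148 GB in disk 5; 108 GB remain.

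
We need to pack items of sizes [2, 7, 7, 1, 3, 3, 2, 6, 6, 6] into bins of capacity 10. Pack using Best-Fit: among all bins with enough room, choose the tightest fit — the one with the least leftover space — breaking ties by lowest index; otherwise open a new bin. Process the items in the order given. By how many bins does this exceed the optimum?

1

Best-Fit: [2,7,1] [7,3] [3,2] [6] [6] [6] → 6 bins.
Total size 43; any packing needs at least ⌈43/10⌉ = 5 bins.
An optimal packing achieves that bound: [7,3] [7,3] [6,2,2] [6,1] [6] → 5 bins.
Excess: 6 − 5 = 1.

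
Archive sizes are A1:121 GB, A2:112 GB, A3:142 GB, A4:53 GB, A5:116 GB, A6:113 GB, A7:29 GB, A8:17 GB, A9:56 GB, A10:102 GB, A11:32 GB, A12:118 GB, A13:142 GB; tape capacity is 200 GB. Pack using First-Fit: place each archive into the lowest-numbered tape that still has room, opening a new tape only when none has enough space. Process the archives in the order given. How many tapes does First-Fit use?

8 tapes

Put A1 (121 GB) in tape 1; 79 GB remain.
Put A2 (112 GB) in tape 2; 88 GB remain.
Put A3 (142 GB) in tape 3; 58 GB remain.
Put A4 (53 GB) in tape 1; 26 GB remain.
Put A5 (116 GB) in tape 4; 84 GB remain.
Put A6 (113 GB) in tape 5; 87 GB remain.
Put A7 (29 GB) in tape 2; 59 GB remain.
Put A8 (17 GB) in tape 1; 9 GB remain.
Put A9 (56 GB) in tape 2; 3 GB remain.
Put A10 (102 GB) in tape 6; 98 GB remain.
Put A11 (32 GB) in tape 3; 26 GB remain.
Put A12 (118 GB) in tape 7; 82 GB remain.
Put A13 (142 GB) in tape 8; 58 GB remain.
Final tapes: [121,53,17] [112,29,56] [142,32] [116] [113] [102] [118] [142].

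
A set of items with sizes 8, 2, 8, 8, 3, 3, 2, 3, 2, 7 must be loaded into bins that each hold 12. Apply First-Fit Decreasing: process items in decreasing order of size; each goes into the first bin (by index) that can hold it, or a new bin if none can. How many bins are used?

5

Sorted descending: 8, 8, 8, 7, 3, 3, 3, 2, 2, 2.
Put 8 in bin 1; 4 remain.
Put 8 in bin 2; 4 remain.
Put 8 in bin 3; 4 remain.
Put 7 in bin 4; 5 remain.
Put 3 in bin 1; 1 remain.
Put 3 in bin 2; 1 remain.
Put 3 in bin 3; 1 remain.
Put 2 in bin 4; 3 remain.
Put 2 in bin 4; 1 remain.
Put 2 in bin 5; 10 remain.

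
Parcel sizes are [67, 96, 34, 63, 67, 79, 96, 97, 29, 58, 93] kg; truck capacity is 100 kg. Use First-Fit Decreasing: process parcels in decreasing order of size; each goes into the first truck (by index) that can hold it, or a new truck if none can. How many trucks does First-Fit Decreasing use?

Sorted descending: 97, 96, 96, 93, 79, 67, 67, 63, 58, 34, 29.
97 kg → truck 1 (remaining 3 kg)
96 kg → truck 2 (remaining 4 kg)
96 kg → truck 3 (remaining 4 kg)
93 kg → truck 4 (remaining 7 kg)
79 kg → truck 5 (remaining 21 kg)
67 kg → truck 6 (remaining 33 kg)
67 kg → truck 7 (remaining 33 kg)
63 kg → truck 8 (remaining 37 kg)
58 kg → truck 9 (remaining 42 kg)
34 kg → truck 8 (remaining 3 kg)
29 kg → truck 6 (remaining 4 kg)

9 trucks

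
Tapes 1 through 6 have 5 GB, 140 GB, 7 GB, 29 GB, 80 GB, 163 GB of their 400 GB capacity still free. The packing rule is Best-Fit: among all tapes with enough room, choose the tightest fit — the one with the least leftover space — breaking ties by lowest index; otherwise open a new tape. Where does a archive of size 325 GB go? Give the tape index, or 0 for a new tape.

0

No tape has ≥ 325 GB free, so a new tape is opened.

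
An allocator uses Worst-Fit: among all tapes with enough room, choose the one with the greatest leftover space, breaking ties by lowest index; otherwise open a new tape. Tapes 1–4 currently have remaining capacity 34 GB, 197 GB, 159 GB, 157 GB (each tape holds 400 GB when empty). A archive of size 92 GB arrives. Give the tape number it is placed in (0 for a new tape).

2

Tapes with room: tape 2 (197 GB), tape 3 (159 GB), tape 4 (157 GB).
Most room is tape 2 with 197 GB free.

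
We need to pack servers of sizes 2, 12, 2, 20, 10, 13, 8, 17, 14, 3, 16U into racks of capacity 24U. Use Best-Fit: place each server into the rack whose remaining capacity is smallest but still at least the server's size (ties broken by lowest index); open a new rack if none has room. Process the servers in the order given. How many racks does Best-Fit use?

6 racks

rack 1: place 2U, 22U left
rack 1: place 12U, 10U left
rack 1: place 2U, 8U left
rack 2: place 20U, 4U left
rack 3: place 10U, 14U left
rack 3: place 13U, 1U left
rack 1: place 8U, 0U left
rack 4: place 17U, 7U left
rack 5: place 14U, 10U left
rack 2: place 3U, 1U left
rack 6: place 16U, 8U left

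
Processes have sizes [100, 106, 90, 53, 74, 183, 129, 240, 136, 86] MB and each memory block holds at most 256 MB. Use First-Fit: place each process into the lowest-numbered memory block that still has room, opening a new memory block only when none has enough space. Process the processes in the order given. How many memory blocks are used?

Put 100 MB in memory block 1; 156 MB remain.
Put 106 MB in memory block 1; 50 MB remain.
Put 90 MB in memory block 2; 166 MB remain.
Put 53 MB in memory block 2; 113 MB remain.
Put 74 MB in memory block 2; 39 MB remain.
Put 183 MB in memory block 3; 73 MB remain.
Put 129 MB in memory block 4; 127 MB remain.
Put 240 MB in memory block 5; 16 MB remain.
Put 136 MB in memory block 6; 120 MB remain.
Put 86 MB in memory block 4; 41 MB remain.
Final memory blocks: [100,106] [90,53,74] [183] [129,86] [240] [136].

6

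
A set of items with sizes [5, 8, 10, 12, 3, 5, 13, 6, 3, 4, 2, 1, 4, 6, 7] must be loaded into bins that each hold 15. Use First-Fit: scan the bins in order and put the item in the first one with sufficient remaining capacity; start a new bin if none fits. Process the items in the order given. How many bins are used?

7 bins

5 → bin 1 (remaining 10)
8 → bin 1 (remaining 2)
10 → bin 2 (remaining 5)
12 → bin 3 (remaining 3)
3 → bin 2 (remaining 2)
5 → bin 4 (remaining 10)
13 → bin 5 (remaining 2)
6 → bin 4 (remaining 4)
3 → bin 3 (remaining 0)
4 → bin 4 (remaining 0)
2 → bin 1 (remaining 0)
1 → bin 2 (remaining 1)
4 → bin 6 (remaining 11)
6 → bin 6 (remaining 5)
7 → bin 7 (remaining 8)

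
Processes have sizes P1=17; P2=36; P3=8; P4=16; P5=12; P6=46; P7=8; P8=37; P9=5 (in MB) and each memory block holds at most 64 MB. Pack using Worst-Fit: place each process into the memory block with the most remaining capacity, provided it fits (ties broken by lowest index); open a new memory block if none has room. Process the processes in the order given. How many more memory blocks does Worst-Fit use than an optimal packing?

1

Worst-Fit: [17,36,8] [16,12,8,5] [46] [37] → 4 memory blocks.
Total size 185 MB; any packing needs at least ⌈185/64⌉ = 3 memory blocks.
An optimal packing achieves that bound: [46,17] [37,16,8] [36,12,8,5] → 3 memory blocks.
Excess: 4 − 3 = 1.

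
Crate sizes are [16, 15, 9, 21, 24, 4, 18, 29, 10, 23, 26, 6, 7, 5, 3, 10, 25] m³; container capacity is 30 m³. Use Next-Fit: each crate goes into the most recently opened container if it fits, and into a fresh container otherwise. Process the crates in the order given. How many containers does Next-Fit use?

12

16 m³ → container 1 (remaining 14 m³)
15 m³ → container 2 (remaining 15 m³)
9 m³ → container 2 (remaining 6 m³)
21 m³ → container 3 (remaining 9 m³)
24 m³ → container 4 (remaining 6 m³)
4 m³ → container 4 (remaining 2 m³)
18 m³ → container 5 (remaining 12 m³)
29 m³ → container 6 (remaining 1 m³)
10 m³ → container 7 (remaining 20 m³)
23 m³ → container 8 (remaining 7 m³)
26 m³ → container 9 (remaining 4 m³)
6 m³ → container 10 (remaining 24 m³)
7 m³ → container 10 (remaining 17 m³)
5 m³ → container 10 (remaining 12 m³)
3 m³ → container 10 (remaining 9 m³)
10 m³ → container 11 (remaining 20 m³)
25 m³ → container 12 (remaining 5 m³)
Final containers: [16] [15,9] [21] [24,4] [18] [29] [10] [23] [26] [6,7,5,3] [10] [25].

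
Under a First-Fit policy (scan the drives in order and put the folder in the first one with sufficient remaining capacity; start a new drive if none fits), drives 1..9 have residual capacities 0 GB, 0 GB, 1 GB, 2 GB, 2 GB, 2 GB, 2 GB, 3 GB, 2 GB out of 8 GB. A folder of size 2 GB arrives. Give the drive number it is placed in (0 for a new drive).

4

Drives with room: drive 4 (2 GB), drive 5 (2 GB), drive 6 (2 GB), drive 7 (2 GB), drive 8 (3 GB), drive 9 (2 GB).
The first with room is drive 4.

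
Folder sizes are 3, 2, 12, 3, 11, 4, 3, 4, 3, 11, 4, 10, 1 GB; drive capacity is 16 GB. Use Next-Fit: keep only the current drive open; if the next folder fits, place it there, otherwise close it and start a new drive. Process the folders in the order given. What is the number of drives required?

6

drive 1: place 3 GB, 13 GB left
drive 1: place 2 GB, 11 GB left
drive 2: place 12 GB, 4 GB left
drive 2: place 3 GB, 1 GB left
drive 3: place 11 GB, 5 GB left
drive 3: place 4 GB, 1 GB left
drive 4: place 3 GB, 13 GB left
drive 4: place 4 GB, 9 GB left
drive 4: place 3 GB, 6 GB left
drive 5: place 11 GB, 5 GB left
drive 5: place 4 GB, 1 GB left
drive 6: place 10 GB, 6 GB left
drive 6: place 1 GB, 5 GB left
Final drives: [3,2] [12,3] [11,4] [3,4,3] [11,4] [10,1].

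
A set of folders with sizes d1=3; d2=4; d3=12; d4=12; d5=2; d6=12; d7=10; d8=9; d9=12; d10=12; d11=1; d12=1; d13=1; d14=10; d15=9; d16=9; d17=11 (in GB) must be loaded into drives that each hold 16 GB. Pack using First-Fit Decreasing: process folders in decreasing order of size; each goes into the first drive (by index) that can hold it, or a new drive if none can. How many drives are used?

Sorted descending: 12, 12, 12, 12, 12, 11, 10, 10, 9, 9, 9, 4, 3, 2, 1, 1, 1.
Put 12 GB in drive 1; 4 GB remain.
Put 12 GB in drive 2; 4 GB remain.
Put 12 GB in drive 3; 4 GB remain.
Put 12 GB in drive 4; 4 GB remain.
Put 12 GB in drive 5; 4 GB remain.
Put 11 GB in drive 6; 5 GB remain.
Put 10 GB in drive 7; 6 GB remain.
Put 10 GB in drive 8; 6 GB remain.
Put 9 GB in drive 9; 7 GB remain.
Put 9 GB in drive 10; 7 GB remain.
Put 9 GB in drive 11; 7 GB remain.
Put 4 GB in drive 1; 0 GB remain.
Put 3 GB in drive 2; 1 GB remain.
Put 2 GB in drive 3; 2 GB remain.
Put 1 GB in drive 2; 0 GB remain.
Put 1 GB in drive 3; 1 GB remain.
Put 1 GB in drive 3; 0 GB remain.

11 drives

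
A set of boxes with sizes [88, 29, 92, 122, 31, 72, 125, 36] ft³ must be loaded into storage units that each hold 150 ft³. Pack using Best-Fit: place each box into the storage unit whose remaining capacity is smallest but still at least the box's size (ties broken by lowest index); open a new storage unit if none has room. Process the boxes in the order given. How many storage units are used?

5

88 ft³ → storage unit 1 (remaining 62 ft³)
29 ft³ → storage unit 1 (remaining 33 ft³)
92 ft³ → storage unit 2 (remaining 58 ft³)
122 ft³ → storage unit 3 (remaining 28 ft³)
31 ft³ → storage unit 1 (remaining 2 ft³)
72 ft³ → storage unit 4 (remaining 78 ft³)
125 ft³ → storage unit 5 (remaining 25 ft³)
36 ft³ → storage unit 2 (remaining 22 ft³)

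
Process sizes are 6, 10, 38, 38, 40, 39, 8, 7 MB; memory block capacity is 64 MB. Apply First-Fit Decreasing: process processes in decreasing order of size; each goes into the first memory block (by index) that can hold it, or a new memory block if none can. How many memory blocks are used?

Sorted descending: 40, 39, 38, 38, 10, 8, 7, 6.
memory block 1: place 40 MB, 24 MB left
memory block 2: place 39 MB, 25 MB left
memory block 3: place 38 MB, 26 MB left
memory block 4: place 38 MB, 26 MB left
memory block 1: place 10 MB, 14 MB left
memory block 1: place 8 MB, 6 MB left
memory block 2: place 7 MB, 18 MB left
memory block 1: place 6 MB, 0 MB left
Final memory blocks: [40,10,8,6] [39,7] [38] [38].

4 memory blocks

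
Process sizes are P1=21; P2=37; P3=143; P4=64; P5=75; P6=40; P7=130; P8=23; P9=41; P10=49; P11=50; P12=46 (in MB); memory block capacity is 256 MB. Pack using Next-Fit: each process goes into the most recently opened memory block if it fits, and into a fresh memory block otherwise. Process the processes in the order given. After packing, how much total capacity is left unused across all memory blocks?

memory block 1: place P1 (21 MB), 235 MB left
memory block 1: place P2 (37 MB), 198 MB left
memory block 1: place P3 (143 MB), 55 MB left
memory block 2: place P4 (64 MB), 192 MB left
memory block 2: place P5 (75 MB), 117 MB left
memory block 2: place P6 (40 MB), 77 MB left
memory block 3: place P7 (130 MB), 126 MB left
memory block 3: place P8 (23 MB), 103 MB left
memory block 3: place P9 (41 MB), 62 MB left
memory block 3: place P10 (49 MB), 13 MB left
memory block 4: place P11 (50 MB), 206 MB left
memory block 4: place P12 (46 MB), 160 MB left
4 memory blocks × 256 MB = 1024 MB; used 719 MB; unused 305 MB.

305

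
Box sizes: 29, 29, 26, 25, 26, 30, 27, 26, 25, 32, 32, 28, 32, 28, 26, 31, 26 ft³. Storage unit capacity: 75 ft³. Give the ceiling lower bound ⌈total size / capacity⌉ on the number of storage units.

7 storage units

Total size = 29 + 29 + 26 + 25 + 26 + 30 + 27 + 26 + 25 + 32 + 32 + 28 + 32 + 28 + 26 + 31 + 26 = 478 ft³.
⌈478 / 75⌉ = 7.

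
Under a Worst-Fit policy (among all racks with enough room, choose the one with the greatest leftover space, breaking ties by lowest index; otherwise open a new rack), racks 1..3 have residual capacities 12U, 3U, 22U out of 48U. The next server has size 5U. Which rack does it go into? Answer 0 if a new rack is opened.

3

Racks with room: rack 1 (12U), rack 3 (22U).
Most room is rack 3 with 22U free.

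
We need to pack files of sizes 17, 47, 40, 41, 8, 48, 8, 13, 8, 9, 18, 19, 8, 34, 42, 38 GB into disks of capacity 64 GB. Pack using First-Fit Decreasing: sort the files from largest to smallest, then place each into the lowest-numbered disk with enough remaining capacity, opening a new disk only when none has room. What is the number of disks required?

7

Sorted descending: 48, 47, 42, 41, 40, 38, 34, 19, 18, 17, 13, 9, 8, 8, 8, 8.
48 GB → disk 1 (remaining 16 GB)
47 GB → disk 2 (remaining 17 GB)
42 GB → disk 3 (remaining 22 GB)
41 GB → disk 4 (remaining 23 GB)
40 GB → disk 5 (remaining 24 GB)
38 GB → disk 6 (remaining 26 GB)
34 GB → disk 7 (remaining 30 GB)
19 GB → disk 3 (remaining 3 GB)
18 GB → disk 4 (remaining 5 GB)
17 GB → disk 2 (remaining 0 GB)
13 GB → disk 1 (remaining 3 GB)
9 GB → disk 5 (remaining 15 GB)
8 GB → disk 5 (remaining 7 GB)
8 GB → disk 6 (remaining 18 GB)
8 GB → disk 6 (remaining 10 GB)
8 GB → disk 6 (remaining 2 GB)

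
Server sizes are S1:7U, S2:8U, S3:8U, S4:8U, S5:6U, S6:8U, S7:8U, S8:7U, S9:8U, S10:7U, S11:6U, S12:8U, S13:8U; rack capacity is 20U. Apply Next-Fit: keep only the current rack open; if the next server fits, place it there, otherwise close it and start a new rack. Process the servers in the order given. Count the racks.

7 racks

Put S1 (7U) in rack 1; 13U remain.
Put S2 (8U) in rack 1; 5U remain.
Put S3 (8U) in rack 2; 12U remain.
Put S4 (8U) in rack 2; 4U remain.
Put S5 (6U) in rack 3; 14U remain.
Put S6 (8U) in rack 3; 6U remain.
Put S7 (8U) in rack 4; 12U remain.
Put S8 (7U) in rack 4; 5U remain.
Put S9 (8U) in rack 5; 12U remain.
Put S10 (7U) in rack 5; 5U remain.
Put S11 (6U) in rack 6; 14U remain.
Put S12 (8U) in rack 6; 6U remain.
Put S13 (8U) in rack 7; 12U remain.
Final racks: [7,8] [8,8] [6,8] [8,7] [8,7] [6,8] [8].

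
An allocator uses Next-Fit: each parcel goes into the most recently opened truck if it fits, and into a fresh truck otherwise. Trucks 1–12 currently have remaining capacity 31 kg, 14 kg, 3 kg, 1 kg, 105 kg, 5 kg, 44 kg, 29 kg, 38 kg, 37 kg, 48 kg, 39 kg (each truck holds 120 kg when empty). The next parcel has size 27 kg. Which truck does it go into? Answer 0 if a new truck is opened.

Next-Fit only looks at truck 12, which has 39 kg free.
27 kg fits there.

12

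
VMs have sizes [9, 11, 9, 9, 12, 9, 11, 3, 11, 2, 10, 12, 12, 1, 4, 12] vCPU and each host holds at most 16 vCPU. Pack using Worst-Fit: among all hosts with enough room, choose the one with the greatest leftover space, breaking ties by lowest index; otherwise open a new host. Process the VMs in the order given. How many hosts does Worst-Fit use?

Put 9 vCPU in host 1; 7 vCPU remain.
Put 11 vCPU in host 2; 5 vCPU remain.
Put 9 vCPU in host 3; 7 vCPU remain.
Put 9 vCPU in host 4; 7 vCPU remain.
Put 12 vCPU in host 5; 4 vCPU remain.
Put 9 vCPU in host 6; 7 vCPU remain.
Put 11 vCPU in host 7; 5 vCPU remain.
Put 3 vCPU in host 1; 4 vCPU remain.
Put 11 vCPU in host 8; 5 vCPU remain.
Put 2 vCPU in host 3; 5 vCPU remain.
Put 10 vCPU in host 9; 6 vCPU remain.
Put 12 vCPU in host 10; 4 vCPU remain.
Put 12 vCPU in host 11; 4 vCPU remain.
Put 1 vCPU in host 4; 6 vCPU remain.
Put 4 vCPU in host 6; 3 vCPU remain.
Put 12 vCPU in host 12; 4 vCPU remain.

12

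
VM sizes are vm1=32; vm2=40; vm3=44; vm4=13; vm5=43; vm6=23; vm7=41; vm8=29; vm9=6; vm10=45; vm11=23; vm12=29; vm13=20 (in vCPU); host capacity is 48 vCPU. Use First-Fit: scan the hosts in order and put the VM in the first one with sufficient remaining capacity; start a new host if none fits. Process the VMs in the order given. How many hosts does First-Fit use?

10 hosts

host 1: place vm1 (32 vCPU), 16 vCPU left
host 2: place vm2 (40 vCPU), 8 vCPU left
host 3: place vm3 (44 vCPU), 4 vCPU left
host 1: place vm4 (13 vCPU), 3 vCPU left
host 4: place vm5 (43 vCPU), 5 vCPU left
host 5: place vm6 (23 vCPU), 25 vCPU left
host 6: place vm7 (41 vCPU), 7 vCPU left
host 7: place vm8 (29 vCPU), 19 vCPU left
host 2: place vm9 (6 vCPU), 2 vCPU left
host 8: place vm10 (45 vCPU), 3 vCPU left
host 5: place vm11 (23 vCPU), 2 vCPU left
host 9: place vm12 (29 vCPU), 19 vCPU left
host 10: place vm13 (20 vCPU), 28 vCPU left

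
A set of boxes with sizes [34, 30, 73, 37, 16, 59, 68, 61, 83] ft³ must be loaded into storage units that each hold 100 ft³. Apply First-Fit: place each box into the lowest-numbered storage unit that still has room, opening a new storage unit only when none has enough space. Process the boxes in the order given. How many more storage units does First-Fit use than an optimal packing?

First-Fit: [34,30,16] [73] [37,59] [68] [61] [83] → 6 storage units.
Total size 461 ft³; any packing needs at least ⌈461/100⌉ = 5 storage units.
An optimal packing achieves that bound: [83,16] [73] [68,30] [61,37] [59,34] → 5 storage units.
Excess: 6 − 5 = 1.

1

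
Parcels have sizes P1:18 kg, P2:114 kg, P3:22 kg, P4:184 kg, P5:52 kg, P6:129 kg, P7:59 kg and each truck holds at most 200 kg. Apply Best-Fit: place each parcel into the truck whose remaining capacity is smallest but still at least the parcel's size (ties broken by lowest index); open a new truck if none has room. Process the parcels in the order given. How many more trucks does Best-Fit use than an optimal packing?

1

Best-Fit: [18,114,22] [184] [52,129] [59] → 4 trucks.
Total size 578 kg; any packing needs at least ⌈578/200⌉ = 3 trucks.
An optimal packing achieves that bound: [184] [129,52,18] [114,59,22] → 3 trucks.
Excess: 4 − 3 = 1.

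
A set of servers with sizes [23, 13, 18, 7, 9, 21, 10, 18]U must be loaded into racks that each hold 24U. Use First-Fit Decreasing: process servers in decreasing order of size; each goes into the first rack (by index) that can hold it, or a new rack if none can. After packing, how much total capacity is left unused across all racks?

25

Sorted descending: 23, 21, 18, 18, 13, 10, 9, 7.
23U → rack 1 (remaining 1U)
21U → rack 2 (remaining 3U)
18U → rack 3 (remaining 6U)
18U → rack 4 (remaining 6U)
13U → rack 5 (remaining 11U)
10U → rack 5 (remaining 1U)
9U → rack 6 (remaining 15U)
7U → rack 6 (remaining 8U)
6 racks × 24U = 144U; used 119U; unused 25U.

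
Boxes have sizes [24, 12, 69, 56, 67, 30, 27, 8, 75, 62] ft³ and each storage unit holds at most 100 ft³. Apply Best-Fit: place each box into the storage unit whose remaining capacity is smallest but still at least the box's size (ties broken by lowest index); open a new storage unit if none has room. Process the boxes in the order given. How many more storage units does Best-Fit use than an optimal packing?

Best-Fit: [24,12,56,8] [69,30] [67,27] [75] [62] → 5 storage units.
Total size 430 ft³; any packing needs at least ⌈430/100⌉ = 5 storage units.
So 5 is already optimal.

0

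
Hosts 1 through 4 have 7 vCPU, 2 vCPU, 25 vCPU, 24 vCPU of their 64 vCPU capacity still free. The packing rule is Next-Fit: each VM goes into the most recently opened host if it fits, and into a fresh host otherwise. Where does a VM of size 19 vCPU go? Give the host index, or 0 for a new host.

Next-Fit only looks at host 4, which has 24 vCPU free.
19 vCPU fits there.

4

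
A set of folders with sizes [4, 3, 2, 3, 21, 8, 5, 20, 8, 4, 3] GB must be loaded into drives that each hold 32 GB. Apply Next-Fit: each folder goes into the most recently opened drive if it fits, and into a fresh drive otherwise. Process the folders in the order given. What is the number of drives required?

drive 1: place 4 GB, 28 GB left
drive 1: place 3 GB, 25 GB left
drive 1: place 2 GB, 23 GB left
drive 1: place 3 GB, 20 GB left
drive 2: place 21 GB, 11 GB left
drive 2: place 8 GB, 3 GB left
drive 3: place 5 GB, 27 GB left
drive 3: place 20 GB, 7 GB left
drive 4: place 8 GB, 24 GB left
drive 4: place 4 GB, 20 GB left
drive 4: place 3 GB, 17 GB left
Final drives: [4,3,2,3] [21,8] [5,20] [8,4,3].

4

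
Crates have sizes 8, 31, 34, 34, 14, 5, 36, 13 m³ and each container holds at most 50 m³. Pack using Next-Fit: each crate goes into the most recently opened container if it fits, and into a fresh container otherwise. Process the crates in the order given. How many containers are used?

5

container 1: place 8 m³, 42 m³ left
container 1: place 31 m³, 11 m³ left
container 2: place 34 m³, 16 m³ left
container 3: place 34 m³, 16 m³ left
container 3: place 14 m³, 2 m³ left
container 4: place 5 m³, 45 m³ left
container 4: place 36 m³, 9 m³ left
container 5: place 13 m³, 37 m³ left
Final containers: [8,31] [34] [34,14] [5,36] [13].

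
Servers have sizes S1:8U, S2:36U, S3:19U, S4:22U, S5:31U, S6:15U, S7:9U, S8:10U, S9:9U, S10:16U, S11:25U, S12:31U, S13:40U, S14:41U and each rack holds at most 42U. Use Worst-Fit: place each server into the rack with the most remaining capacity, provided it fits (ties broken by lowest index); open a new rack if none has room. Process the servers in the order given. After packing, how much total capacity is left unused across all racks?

S1 (8U) → rack 1 (remaining 34U)
S2 (36U) → rack 2 (remaining 6U)
S3 (19U) → rack 1 (remaining 15U)
S4 (22U) → rack 3 (remaining 20U)
S5 (31U) → rack 4 (remaining 11U)
S6 (15U) → rack 3 (remaining 5U)
S7 (9U) → rack 1 (remaining 6U)
S8 (10U) → rack 4 (remaining 1U)
S9 (9U) → rack 5 (remaining 33U)
S10 (16U) → rack 5 (remaining 17U)
S11 (25U) → rack 6 (remaining 17U)
S12 (31U) → rack 7 (remaining 11U)
S13 (40U) → rack 8 (remaining 2U)
S14 (41U) → rack 9 (remaining 1U)
9 racks × 42U = 378U; used 312U; unused 66U.

66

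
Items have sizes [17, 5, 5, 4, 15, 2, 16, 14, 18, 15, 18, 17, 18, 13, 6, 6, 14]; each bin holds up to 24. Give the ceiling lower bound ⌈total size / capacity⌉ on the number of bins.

9

Total size = 17 + 5 + 5 + 4 + 15 + 2 + 16 + 14 + 18 + 15 + 18 + 17 + 18 + 13 + 6 + 6 + 14 = 203.
⌈203 / 24⌉ = 9.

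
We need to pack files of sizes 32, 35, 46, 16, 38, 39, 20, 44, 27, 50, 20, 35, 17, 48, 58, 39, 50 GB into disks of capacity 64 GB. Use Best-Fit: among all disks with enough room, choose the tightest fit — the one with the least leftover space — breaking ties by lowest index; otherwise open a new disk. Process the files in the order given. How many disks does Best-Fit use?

disk 1: place 32 GB, 32 GB left
disk 2: place 35 GB, 29 GB left
disk 3: place 46 GB, 18 GB left
disk 3: place 16 GB, 2 GB left
disk 4: place 38 GB, 26 GB left
disk 5: place 39 GB, 25 GB left
disk 5: place 20 GB, 5 GB left
disk 6: place 44 GB, 20 GB left
disk 2: place 27 GB, 2 GB left
disk 7: place 50 GB, 14 GB left
disk 6: place 20 GB, 0 GB left
disk 8: place 35 GB, 29 GB left
disk 4: place 17 GB, 9 GB left
disk 9: place 48 GB, 16 GB left
disk 10: place 58 GB, 6 GB left
disk 11: place 39 GB, 25 GB left
disk 12: place 50 GB, 14 GB left
Final disks: [32] [35,27] [46,16] [38,17] [39,20] [44,20] [50] [35] [48] [58] [39] [50].

12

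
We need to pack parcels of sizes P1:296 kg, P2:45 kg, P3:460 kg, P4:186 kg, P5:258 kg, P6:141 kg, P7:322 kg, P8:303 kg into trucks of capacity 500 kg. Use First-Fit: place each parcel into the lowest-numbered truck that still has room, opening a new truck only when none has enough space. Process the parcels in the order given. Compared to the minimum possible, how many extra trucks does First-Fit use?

0

First-Fit: [296,45,141] [460] [186,258] [322] [303] → 5 trucks.
Total size 2011 kg; any packing needs at least ⌈2011/500⌉ = 5 trucks.
So 5 is already optimal.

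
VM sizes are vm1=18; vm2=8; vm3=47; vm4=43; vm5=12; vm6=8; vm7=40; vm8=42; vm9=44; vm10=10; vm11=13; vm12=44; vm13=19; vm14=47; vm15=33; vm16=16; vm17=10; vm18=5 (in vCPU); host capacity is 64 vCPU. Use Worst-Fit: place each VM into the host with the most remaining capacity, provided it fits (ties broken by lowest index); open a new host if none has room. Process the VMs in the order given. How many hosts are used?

9 hosts

vm1 (18 vCPU) → host 1 (remaining 46 vCPU)
vm2 (8 vCPU) → host 1 (remaining 38 vCPU)
vm3 (47 vCPU) → host 2 (remaining 17 vCPU)
vm4 (43 vCPU) → host 3 (remaining 21 vCPU)
vm5 (12 vCPU) → host 1 (remaining 26 vCPU)
vm6 (8 vCPU) → host 1 (remaining 18 vCPU)
vm7 (40 vCPU) → host 4 (remaining 24 vCPU)
vm8 (42 vCPU) → host 5 (remaining 22 vCPU)
vm9 (44 vCPU) → host 6 (remaining 20 vCPU)
vm10 (10 vCPU) → host 4 (remaining 14 vCPU)
vm11 (13 vCPU) → host 5 (remaining 9 vCPU)
vm12 (44 vCPU) → host 7 (remaining 20 vCPU)
vm13 (19 vCPU) → host 3 (remaining 2 vCPU)
vm14 (47 vCPU) → host 8 (remaining 17 vCPU)
vm15 (33 vCPU) → host 9 (remaining 31 vCPU)
vm16 (16 vCPU) → host 9 (remaining 15 vCPU)
vm17 (10 vCPU) → host 6 (remaining 10 vCPU)
vm18 (5 vCPU) → host 7 (remaining 15 vCPU)
Final hosts: [18,8,12,8] [47] [43,19] [40,10] [42,13] [44,10] [44,5] [47] [33,16].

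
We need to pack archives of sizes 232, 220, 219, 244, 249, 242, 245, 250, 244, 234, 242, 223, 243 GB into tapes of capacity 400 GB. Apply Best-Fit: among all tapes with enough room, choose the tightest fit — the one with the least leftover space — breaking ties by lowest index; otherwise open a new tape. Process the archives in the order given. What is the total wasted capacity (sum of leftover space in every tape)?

tape 1: place 232 GB, 168 GB left
tape 2: place 220 GB, 180 GB left
tape 3: place 219 GB, 181 GB left
tape 4: place 244 GB, 156 GB left
tape 5: place 249 GB, 151 GB left
tape 6: place 242 GB, 158 GB left
tape 7: place 245 GB, 155 GB left
tape 8: place 250 GB, 150 GB left
tape 9: place 244 GB, 156 GB left
tape 10: place 234 GB, 166 GB left
tape 11: place 242 GB, 158 GB left
tape 12: place 223 GB, 177 GB left
tape 13: place 243 GB, 157 GB left
13 tapes × 400 GB = 5200 GB; used 3087 GB; unused 2113 GB.

2113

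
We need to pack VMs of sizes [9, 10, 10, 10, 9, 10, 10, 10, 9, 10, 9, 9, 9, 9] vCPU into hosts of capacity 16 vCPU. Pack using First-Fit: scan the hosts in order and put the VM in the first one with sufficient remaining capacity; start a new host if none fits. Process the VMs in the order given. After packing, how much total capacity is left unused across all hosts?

host 1: place 9 vCPU, 7 vCPU left
host 2: place 10 vCPU, 6 vCPU left
host 3: place 10 vCPU, 6 vCPU left
host 4: place 10 vCPU, 6 vCPU left
host 5: place 9 vCPU, 7 vCPU left
host 6: place 10 vCPU, 6 vCPU left
host 7: place 10 vCPU, 6 vCPU left
host 8: place 10 vCPU, 6 vCPU left
host 9: place 9 vCPU, 7 vCPU left
host 10: place 10 vCPU, 6 vCPU left
host 11: place 9 vCPU, 7 vCPU left
host 12: place 9 vCPU, 7 vCPU left
host 13: place 9 vCPU, 7 vCPU left
host 14: place 9 vCPU, 7 vCPU left
14 hosts × 16 vCPU = 224 vCPU; used 133 vCPU; unused 91 vCPU.

91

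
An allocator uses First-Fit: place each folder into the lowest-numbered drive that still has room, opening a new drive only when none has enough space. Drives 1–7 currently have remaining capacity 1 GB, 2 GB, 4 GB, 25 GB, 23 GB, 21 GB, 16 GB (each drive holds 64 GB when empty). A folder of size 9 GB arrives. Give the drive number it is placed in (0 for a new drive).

4

Drives with room: drive 4 (25 GB), drive 5 (23 GB), drive 6 (21 GB), drive 7 (16 GB).
The first with room is drive 4.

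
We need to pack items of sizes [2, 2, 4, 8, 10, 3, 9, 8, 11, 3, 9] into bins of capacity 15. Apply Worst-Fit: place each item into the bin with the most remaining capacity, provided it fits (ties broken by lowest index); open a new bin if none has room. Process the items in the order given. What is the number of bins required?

7 bins

2 → bin 1 (remaining 13)
2 → bin 1 (remaining 11)
4 → bin 1 (remaining 7)
8 → bin 2 (remaining 7)
10 → bin 3 (remaining 5)
3 → bin 1 (remaining 4)
9 → bin 4 (remaining 6)
8 → bin 5 (remaining 7)
11 → bin 6 (remaining 4)
3 → bin 2 (remaining 4)
9 → bin 7 (remaining 6)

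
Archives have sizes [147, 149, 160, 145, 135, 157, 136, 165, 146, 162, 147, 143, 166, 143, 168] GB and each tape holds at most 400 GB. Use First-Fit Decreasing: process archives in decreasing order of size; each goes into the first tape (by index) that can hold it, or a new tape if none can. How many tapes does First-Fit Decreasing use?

Sorted descending: 168, 166, 165, 162, 160, 157, 149, 147, 147, 146, 145, 143, 143, 136, 135.
Put 168 GB in tape 1; 232 GB remain.
Put 166 GB in tape 1; 66 GB remain.
Put 165 GB in tape 2; 235 GB remain.
Put 162 GB in tape 2; 73 GB remain.
Put 160 GB in tape 3; 240 GB remain.
Put 157 GB in tape 3; 83 GB remain.
Put 149 GB in tape 4; 251 GB remain.
Put 147 GB in tape 4; 104 GB remain.
Put 147 GB in tape 5; 253 GB remain.
Put 146 GB in tape 5; 107 GB remain.
Put 145 GB in tape 6; 255 GB remain.
Put 143 GB in tape 6; 112 GB remain.
Put 143 GB in tape 7; 257 GB remain.
Put 136 GB in tape 7; 121 GB remain.
Put 135 GB in tape 8; 265 GB remain.

8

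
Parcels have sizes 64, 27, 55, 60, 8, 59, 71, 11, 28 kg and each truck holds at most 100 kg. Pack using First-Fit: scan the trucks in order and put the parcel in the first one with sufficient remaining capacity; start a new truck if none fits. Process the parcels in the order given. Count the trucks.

5 trucks

64 kg → truck 1 (remaining 36 kg)
27 kg → truck 1 (remaining 9 kg)
55 kg → truck 2 (remaining 45 kg)
60 kg → truck 3 (remaining 40 kg)
8 kg → truck 1 (remaining 1 kg)
59 kg → truck 4 (remaining 41 kg)
71 kg → truck 5 (remaining 29 kg)
11 kg → truck 2 (remaining 34 kg)
28 kg → truck 2 (remaining 6 kg)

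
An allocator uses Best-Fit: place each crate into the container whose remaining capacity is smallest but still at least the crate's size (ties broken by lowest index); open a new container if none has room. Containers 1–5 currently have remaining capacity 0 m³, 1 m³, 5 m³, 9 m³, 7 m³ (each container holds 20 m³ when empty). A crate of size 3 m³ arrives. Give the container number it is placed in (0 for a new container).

Containers with room: container 3 (5 m³), container 4 (9 m³), container 5 (7 m³).
Tightest fit is container 3 with 5 m³ free.

3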